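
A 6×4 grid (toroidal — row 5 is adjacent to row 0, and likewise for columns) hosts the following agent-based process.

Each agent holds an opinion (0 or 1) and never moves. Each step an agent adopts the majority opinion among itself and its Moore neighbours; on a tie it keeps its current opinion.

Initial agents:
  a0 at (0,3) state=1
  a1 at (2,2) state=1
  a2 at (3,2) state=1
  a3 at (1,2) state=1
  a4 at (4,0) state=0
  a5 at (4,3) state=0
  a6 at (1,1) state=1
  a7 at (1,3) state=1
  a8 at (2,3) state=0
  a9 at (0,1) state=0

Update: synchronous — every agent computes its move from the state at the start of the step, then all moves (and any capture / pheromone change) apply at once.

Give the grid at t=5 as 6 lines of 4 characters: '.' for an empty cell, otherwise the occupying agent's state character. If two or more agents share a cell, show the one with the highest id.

.1.1
.111
..11
..1.
0..0
....

t=1: a0@(0,3):1 a1@(2,2):1 a2@(3,2):1 a3@(1,2):1 a4@(4,0):0 a5@(4,3):0 a6@(1,1):1 a7@(1,3):1 a8@(2,3):1 a9@(0,1):1
t=2: (unchanged — steady state)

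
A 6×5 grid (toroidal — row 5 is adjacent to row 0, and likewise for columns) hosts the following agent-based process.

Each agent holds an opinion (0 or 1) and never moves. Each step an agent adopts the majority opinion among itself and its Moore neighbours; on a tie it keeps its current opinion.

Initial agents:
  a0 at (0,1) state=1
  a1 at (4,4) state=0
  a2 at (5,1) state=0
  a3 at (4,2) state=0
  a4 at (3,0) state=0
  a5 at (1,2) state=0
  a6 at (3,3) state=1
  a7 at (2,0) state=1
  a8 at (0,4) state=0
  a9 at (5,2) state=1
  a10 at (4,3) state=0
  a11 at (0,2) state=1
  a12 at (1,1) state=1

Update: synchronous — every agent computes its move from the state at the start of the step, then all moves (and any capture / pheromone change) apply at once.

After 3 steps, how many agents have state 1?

7

t=1: a0@(0,1):1 a1@(4,4):0 a2@(5,1):1 a3@(4,2):0 a4@(3,0):0 a5@(1,2):1 a6@(3,3):0 a7@(2,0):1 a8@(0,4):0 a9@(5,2):1 a10@(4,3):0 a11@(0,2):1 a12@(1,1):1
t=2: (unchanged — steady state)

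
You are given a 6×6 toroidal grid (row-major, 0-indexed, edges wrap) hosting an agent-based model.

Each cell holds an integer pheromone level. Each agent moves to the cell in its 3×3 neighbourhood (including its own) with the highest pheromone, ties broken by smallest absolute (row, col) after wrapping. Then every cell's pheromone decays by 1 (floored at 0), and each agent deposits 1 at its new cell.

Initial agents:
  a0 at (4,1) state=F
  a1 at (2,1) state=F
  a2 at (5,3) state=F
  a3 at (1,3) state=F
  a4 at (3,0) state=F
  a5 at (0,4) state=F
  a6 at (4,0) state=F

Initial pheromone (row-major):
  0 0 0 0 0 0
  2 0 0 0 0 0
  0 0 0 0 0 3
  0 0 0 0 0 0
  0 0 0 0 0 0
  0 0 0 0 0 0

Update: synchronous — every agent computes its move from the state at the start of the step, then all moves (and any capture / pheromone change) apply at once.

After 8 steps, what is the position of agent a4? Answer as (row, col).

(2, 5)

t=1: a0@(3,0) a1@(1,0) a2@(0,2) a3@(0,2) a4@(2,5) a5@(0,3) a6@(3,0) | pheromone: 0 0 2 1 0 0 / 2 0 0 0 0 0 / 0 0 0 0 0 3 / 2 0 0 0 0 0 / 0 0 0 0 0 0 / 0 0 0 0 0 0
t=2: a0@(2,5) a1@(2,5) a2@(0,2) a3@(0,2) a4@(2,5) a5@(0,2) a6@(2,5) | pheromone: 0 0 4 0 0 0 / 1 0 0 0 0 0 / 0 0 0 0 0 6 / 1 0 0 0 0 0 / 0 0 0 0 0 0 / 0 0 0 0 0 0
t=3: a0@(2,5) a1@(2,5) a2@(0,2) a3@(0,2) a4@(2,5) a5@(0,2) a6@(2,5) | pheromone: 0 0 6 0 0 0 / 0 0 0 0 0 0 / 0 0 0 0 0 9 / 0 0 0 0 0 0 / 0 0 0 0 0 0 / 0 0 0 0 0 0
t=4: a0@(2,5) a1@(2,5) a2@(0,2) a3@(0,2) a4@(2,5) a5@(0,2) a6@(2,5) | pheromone: 0 0 8 0 0 0 / 0 0 0 0 0 0 / 0 0 0 0 0 12 / 0 0 0 0 0 0 / 0 0 0 0 0 0 / 0 0 0 0 0 0
t=5: a0@(2,5) a1@(2,5) a2@(0,2) a3@(0,2) a4@(2,5) a5@(0,2) a6@(2,5) | pheromone: 0 0 10 0 0 0 / 0 0 0 0 0 0 / 0 0 0 0 0 15 / 0 0 0 0 0 0 / 0 0 0 0 0 0 / 0 0 0 0 0 0
t=6: a0@(2,5) a1@(2,5) a2@(0,2) a3@(0,2) a4@(2,5) a5@(0,2) a6@(2,5) | pheromone: 0 0 12 0 0 0 / 0 0 0 0 0 0 / 0 0 0 0 0 18 / 0 0 0 0 0 0 / 0 0 0 0 0 0 / 0 0 0 0 0 0
t=7: a0@(2,5) a1@(2,5) a2@(0,2) a3@(0,2) a4@(2,5) a5@(0,2) a6@(2,5) | pheromone: 0 0 14 0 0 0 / 0 0 0 0 0 0 / 0 0 0 0 0 21 / 0 0 0 0 0 0 / 0 0 0 0 0 0 / 0 0 0 0 0 0
t=8: a0@(2,5) a1@(2,5) a2@(0,2) a3@(0,2) a4@(2,5) a5@(0,2) a6@(2,5) | pheromone: 0 0 16 0 0 0 / 0 0 0 0 0 0 / 0 0 0 0 0 24 / 0 0 0 0 0 0 / 0 0 0 0 0 0 / 0 0 0 0 0 0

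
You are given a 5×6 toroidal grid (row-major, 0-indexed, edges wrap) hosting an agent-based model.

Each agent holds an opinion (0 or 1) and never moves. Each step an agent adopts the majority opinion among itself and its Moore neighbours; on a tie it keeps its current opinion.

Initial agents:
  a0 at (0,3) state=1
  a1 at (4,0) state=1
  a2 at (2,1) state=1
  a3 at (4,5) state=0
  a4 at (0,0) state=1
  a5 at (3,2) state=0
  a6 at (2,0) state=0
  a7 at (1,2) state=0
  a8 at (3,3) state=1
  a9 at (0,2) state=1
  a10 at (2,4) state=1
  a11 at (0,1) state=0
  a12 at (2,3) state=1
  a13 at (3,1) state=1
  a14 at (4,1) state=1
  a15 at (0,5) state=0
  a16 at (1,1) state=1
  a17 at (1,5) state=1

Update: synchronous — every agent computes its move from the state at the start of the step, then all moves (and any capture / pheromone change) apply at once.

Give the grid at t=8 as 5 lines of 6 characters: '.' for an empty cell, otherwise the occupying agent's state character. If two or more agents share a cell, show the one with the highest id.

t=1: a0@(0,3):1 a1@(4,0):1 a2@(2,1):1 a3@(4,5):0 a4@(0,0):1 a5@(3,2):1 a6@(2,0):1 a7@(1,2):1 a8@(3,3):1 a9@(0,2):1 a10@(2,4):1 a11@(0,1):1 a12@(2,3):1 a13@(3,1):1 a14@(4,1):1 a15@(0,5):1 a16@(1,1):1 a17@(1,5):1
t=2: a0@(0,3):1 a1@(4,0):1 a2@(2,1):1 a3@(4,5):1 a4@(0,0):1 a5@(3,2):1 a6@(2,0):1 a7@(1,2):1 a8@(3,3):1 a9@(0,2):1 a10@(2,4):1 a11@(0,1):1 a12@(2,3):1 a13@(3,1):1 a14@(4,1):1 a15@(0,5):1 a16@(1,1):1 a17@(1,5):1
t=3: (unchanged — steady state)

1111.1
.11..1
11.11.
.111..
11...1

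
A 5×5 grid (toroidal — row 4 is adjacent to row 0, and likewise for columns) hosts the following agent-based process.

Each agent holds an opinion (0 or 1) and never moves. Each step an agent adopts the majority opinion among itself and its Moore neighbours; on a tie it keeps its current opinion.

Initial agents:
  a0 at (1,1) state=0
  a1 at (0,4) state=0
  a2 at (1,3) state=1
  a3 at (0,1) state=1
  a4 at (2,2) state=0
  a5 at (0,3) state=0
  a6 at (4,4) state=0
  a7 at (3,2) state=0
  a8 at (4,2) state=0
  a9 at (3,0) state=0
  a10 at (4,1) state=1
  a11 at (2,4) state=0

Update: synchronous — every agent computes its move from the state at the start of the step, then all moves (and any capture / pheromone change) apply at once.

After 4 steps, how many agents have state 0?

12

t=1: a0@(1,1):0 a1@(0,4):0 a2@(1,3):0 a3@(0,1):1 a4@(2,2):0 a5@(0,3):0 a6@(4,4):0 a7@(3,2):0 a8@(4,2):0 a9@(3,0):0 a10@(4,1):0 a11@(2,4):0
t=2: a0@(1,1):0 a1@(0,4):0 a2@(1,3):0 a3@(0,1):0 a4@(2,2):0 a5@(0,3):0 a6@(4,4):0 a7@(3,2):0 a8@(4,2):0 a9@(3,0):0 a10@(4,1):0 a11@(2,4):0
t=3: (unchanged — steady state)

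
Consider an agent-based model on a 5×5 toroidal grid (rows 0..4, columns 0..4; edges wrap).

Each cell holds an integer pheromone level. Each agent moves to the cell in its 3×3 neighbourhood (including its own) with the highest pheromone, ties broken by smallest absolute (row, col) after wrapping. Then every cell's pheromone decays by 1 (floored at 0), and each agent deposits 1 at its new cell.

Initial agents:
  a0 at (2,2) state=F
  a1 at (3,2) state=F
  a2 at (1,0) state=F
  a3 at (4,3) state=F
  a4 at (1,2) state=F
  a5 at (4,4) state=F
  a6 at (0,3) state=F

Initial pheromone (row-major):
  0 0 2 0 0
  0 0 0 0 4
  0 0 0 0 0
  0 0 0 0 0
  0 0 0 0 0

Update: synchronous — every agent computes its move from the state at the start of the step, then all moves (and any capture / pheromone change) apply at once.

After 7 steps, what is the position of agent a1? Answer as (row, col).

(0, 2)

t=1: a0@(1,1) a1@(2,1) a2@(1,4) a3@(0,2) a4@(0,2) a5@(0,0) a6@(1,4) | pheromone: 1 0 3 0 0 / 0 1 0 0 5 / 0 1 0 0 0 / 0 0 0 0 0 / 0 0 0 0 0
t=2: a0@(0,2) a1@(1,1) a2@(1,4) a3@(0,2) a4@(0,2) a5@(1,4) a6@(1,4) | pheromone: 0 0 5 0 0 / 0 1 0 0 7 / 0 0 0 0 0 / 0 0 0 0 0 / 0 0 0 0 0
t=3: a0@(0,2) a1@(0,2) a2@(1,4) a3@(0,2) a4@(0,2) a5@(1,4) a6@(1,4) | pheromone: 0 0 8 0 0 / 0 0 0 0 9 / 0 0 0 0 0 / 0 0 0 0 0 / 0 0 0 0 0
t=4: a0@(0,2) a1@(0,2) a2@(1,4) a3@(0,2) a4@(0,2) a5@(1,4) a6@(1,4) | pheromone: 0 0 11 0 0 / 0 0 0 0 11 / 0 0 0 0 0 / 0 0 0 0 0 / 0 0 0 0 0
t=5: a0@(0,2) a1@(0,2) a2@(1,4) a3@(0,2) a4@(0,2) a5@(1,4) a6@(1,4) | pheromone: 0 0 14 0 0 / 0 0 0 0 13 / 0 0 0 0 0 / 0 0 0 0 0 / 0 0 0 0 0
t=6: a0@(0,2) a1@(0,2) a2@(1,4) a3@(0,2) a4@(0,2) a5@(1,4) a6@(1,4) | pheromone: 0 0 17 0 0 / 0 0 0 0 15 / 0 0 0 0 0 / 0 0 0 0 0 / 0 0 0 0 0
t=7: a0@(0,2) a1@(0,2) a2@(1,4) a3@(0,2) a4@(0,2) a5@(1,4) a6@(1,4) | pheromone: 0 0 20 0 0 / 0 0 0 0 17 / 0 0 0 0 0 / 0 0 0 0 0 / 0 0 0 0 0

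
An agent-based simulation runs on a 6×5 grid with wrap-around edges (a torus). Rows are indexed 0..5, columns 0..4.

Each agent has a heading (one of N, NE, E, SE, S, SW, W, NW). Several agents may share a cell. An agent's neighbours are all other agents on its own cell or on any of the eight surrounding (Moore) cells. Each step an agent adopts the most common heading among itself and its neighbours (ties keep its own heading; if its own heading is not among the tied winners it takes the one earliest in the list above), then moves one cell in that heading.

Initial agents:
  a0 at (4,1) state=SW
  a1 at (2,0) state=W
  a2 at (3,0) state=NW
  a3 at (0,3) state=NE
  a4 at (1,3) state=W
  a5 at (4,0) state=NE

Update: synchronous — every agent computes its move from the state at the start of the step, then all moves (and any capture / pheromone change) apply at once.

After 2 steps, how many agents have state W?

t=1: a0@(5,0):SW a1@(2,4):W a2@(2,4):NW a3@(5,4):NE a4@(1,2):W a5@(3,1):NE
t=2: a0@(0,4):SW a1@(2,3):W a2@(1,3):NW a3@(4,0):NE a4@(1,1):W a5@(2,2):NE

2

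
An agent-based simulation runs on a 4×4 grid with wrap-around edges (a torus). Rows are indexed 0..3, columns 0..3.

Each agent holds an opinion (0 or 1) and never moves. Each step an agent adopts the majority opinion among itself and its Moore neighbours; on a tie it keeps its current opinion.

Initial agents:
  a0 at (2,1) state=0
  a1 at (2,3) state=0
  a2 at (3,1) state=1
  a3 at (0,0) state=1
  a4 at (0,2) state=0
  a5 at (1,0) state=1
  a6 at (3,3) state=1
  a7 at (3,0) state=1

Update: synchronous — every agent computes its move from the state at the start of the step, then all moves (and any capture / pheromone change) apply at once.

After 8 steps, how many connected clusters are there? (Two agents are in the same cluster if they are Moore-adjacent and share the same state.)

1

t=1: a0@(2,1):1 a1@(2,3):1 a2@(3,1):1 a3@(0,0):1 a4@(0,2):1 a5@(1,0):1 a6@(3,3):1 a7@(3,0):1
t=2: (unchanged — steady state)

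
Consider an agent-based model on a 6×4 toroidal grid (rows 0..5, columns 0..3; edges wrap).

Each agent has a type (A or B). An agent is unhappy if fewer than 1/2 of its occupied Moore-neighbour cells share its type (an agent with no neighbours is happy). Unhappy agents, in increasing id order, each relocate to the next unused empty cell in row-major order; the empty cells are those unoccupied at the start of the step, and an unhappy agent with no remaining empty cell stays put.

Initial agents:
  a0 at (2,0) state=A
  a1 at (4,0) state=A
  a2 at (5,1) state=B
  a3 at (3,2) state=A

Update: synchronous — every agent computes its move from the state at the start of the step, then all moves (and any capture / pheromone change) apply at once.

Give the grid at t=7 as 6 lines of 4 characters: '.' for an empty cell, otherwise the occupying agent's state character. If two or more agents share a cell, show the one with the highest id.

AB..
....
A...
..A.
....
....

t=1: a0@(2,0):A a1@(0,0):A a2@(0,1):B a3@(3,2):A
t=2: a0@(2,0):A a1@(0,2):A a2@(0,3):B a3@(3,2):A
t=3: a0@(2,0):A a1@(0,0):A a2@(0,1):B a3@(3,2):A
t=4: a0@(2,0):A a1@(0,2):A a2@(0,3):B a3@(3,2):A
t=5: a0@(2,0):A a1@(0,0):A a2@(0,1):B a3@(3,2):A
t=6: a0@(2,0):A a1@(0,2):A a2@(0,3):B a3@(3,2):A
t=7: a0@(2,0):A a1@(0,0):A a2@(0,1):B a3@(3,2):A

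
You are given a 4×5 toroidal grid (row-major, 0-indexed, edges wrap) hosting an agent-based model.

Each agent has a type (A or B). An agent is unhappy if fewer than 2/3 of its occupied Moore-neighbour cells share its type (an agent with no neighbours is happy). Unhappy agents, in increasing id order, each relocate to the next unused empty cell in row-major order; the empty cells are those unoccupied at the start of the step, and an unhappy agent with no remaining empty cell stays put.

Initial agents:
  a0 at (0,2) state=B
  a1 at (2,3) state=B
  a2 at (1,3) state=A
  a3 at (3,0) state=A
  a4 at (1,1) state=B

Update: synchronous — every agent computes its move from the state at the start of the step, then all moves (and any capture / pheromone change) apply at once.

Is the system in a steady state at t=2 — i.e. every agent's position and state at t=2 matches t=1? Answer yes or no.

t=1: a0@(0,0):B a1@(0,1):B a2@(0,3):A a3@(3,0):A a4@(1,1):B
t=2: a0@(0,0):B a1@(0,1):B a2@(0,3):A a3@(0,2):A a4@(1,1):B

no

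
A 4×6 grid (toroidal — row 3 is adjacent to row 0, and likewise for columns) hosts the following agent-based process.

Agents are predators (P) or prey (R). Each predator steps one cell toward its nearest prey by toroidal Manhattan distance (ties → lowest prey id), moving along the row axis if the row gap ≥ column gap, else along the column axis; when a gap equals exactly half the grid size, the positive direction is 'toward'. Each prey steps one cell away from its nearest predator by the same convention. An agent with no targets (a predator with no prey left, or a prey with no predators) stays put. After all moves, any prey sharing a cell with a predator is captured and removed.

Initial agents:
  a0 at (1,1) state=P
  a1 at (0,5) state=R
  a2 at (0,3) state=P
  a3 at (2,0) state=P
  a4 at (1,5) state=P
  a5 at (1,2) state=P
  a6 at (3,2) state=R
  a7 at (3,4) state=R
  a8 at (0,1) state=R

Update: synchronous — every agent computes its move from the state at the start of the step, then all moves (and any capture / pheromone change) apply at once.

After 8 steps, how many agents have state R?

t=1: a0@(0,1):P a1@(3,5):R a2@(0,4):P a3@(3,0):P a4@(0,5):P a5@(2,2):P a7@(2,4):R a8@(3,1):R
t=2: a0@(3,1):P a2@(3,4):P a3@(3,5):P a4@(3,5):P a5@(2,3):P a7@(1,4):R a8@(2,1):R
t=3: a0@(2,1):P a2@(0,4):P a3@(0,5):P a4@(0,5):P a5@(1,3):P a8@(1,1):R
t=4: a0@(1,1):P a2@(0,5):P a3@(0,0):P a4@(0,0):P a5@(1,2):P a8@(0,1):R
t=5: a0@(0,1):P a2@(0,0):P a3@(0,1):P a4@(0,1):P a5@(0,2):P a8@(3,1):R
t=6: a0@(3,1):P a2@(3,0):P a3@(3,1):P a4@(3,1):P a5@(3,2):P a8@(2,1):R
t=7: a0@(2,1):P a2@(2,0):P a3@(2,1):P a4@(2,1):P a5@(2,2):P a8@(1,1):R
t=8: a0@(1,1):P a2@(1,0):P a3@(1,1):P a4@(1,1):P a5@(1,2):P a8@(0,1):R

1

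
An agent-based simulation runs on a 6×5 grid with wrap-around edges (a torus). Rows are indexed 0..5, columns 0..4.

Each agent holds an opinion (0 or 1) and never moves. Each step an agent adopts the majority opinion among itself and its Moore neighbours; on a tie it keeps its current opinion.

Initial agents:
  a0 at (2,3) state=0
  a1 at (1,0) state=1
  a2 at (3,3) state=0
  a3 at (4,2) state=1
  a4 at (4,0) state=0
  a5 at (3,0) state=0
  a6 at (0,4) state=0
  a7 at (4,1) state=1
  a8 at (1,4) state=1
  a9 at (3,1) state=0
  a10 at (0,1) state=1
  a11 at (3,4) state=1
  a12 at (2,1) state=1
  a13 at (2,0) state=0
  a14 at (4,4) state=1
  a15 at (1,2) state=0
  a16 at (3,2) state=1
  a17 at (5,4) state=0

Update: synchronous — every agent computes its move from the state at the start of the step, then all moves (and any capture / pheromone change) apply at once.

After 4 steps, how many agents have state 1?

t=1: a0@(2,3):0 a1@(1,0):1 a2@(3,3):1 a3@(4,2):1 a4@(4,0):0 a5@(3,0):0 a6@(0,4):0 a7@(4,1):1 a8@(1,4):0 a9@(3,1):0 a10@(0,1):1 a11@(3,4):0 a12@(2,1):0 a13@(2,0):1 a14@(4,4):0 a15@(1,2):0 a16@(3,2):1 a17@(5,4):0
t=2: a0@(2,3):0 a1@(1,0):1 a2@(3,3):1 a3@(4,2):1 a4@(4,0):0 a5@(3,0):0 a6@(0,4):0 a7@(4,1):1 a8@(1,4):0 a9@(3,1):0 a10@(0,1):1 a11@(3,4):0 a12@(2,1):0 a13@(2,0):0 a14@(4,4):0 a15@(1,2):0 a16@(3,2):1 a17@(5,4):0
t=3: a0@(2,3):0 a1@(1,0):0 a2@(3,3):1 a3@(4,2):1 a4@(4,0):0 a5@(3,0):0 a6@(0,4):0 a7@(4,1):1 a8@(1,4):0 a9@(3,1):0 a10@(0,1):1 a11@(3,4):0 a12@(2,1):0 a13@(2,0):0 a14@(4,4):0 a15@(1,2):0 a16@(3,2):1 a17@(5,4):0
t=4: a0@(2,3):0 a1@(1,0):0 a2@(3,3):1 a3@(4,2):1 a4@(4,0):0 a5@(3,0):0 a6@(0,4):0 a7@(4,1):1 a8@(1,4):0 a9@(3,1):0 a10@(0,1):0 a11@(3,4):0 a12@(2,1):0 a13@(2,0):0 a14@(4,4):0 a15@(1,2):0 a16@(3,2):1 a17@(5,4):0

4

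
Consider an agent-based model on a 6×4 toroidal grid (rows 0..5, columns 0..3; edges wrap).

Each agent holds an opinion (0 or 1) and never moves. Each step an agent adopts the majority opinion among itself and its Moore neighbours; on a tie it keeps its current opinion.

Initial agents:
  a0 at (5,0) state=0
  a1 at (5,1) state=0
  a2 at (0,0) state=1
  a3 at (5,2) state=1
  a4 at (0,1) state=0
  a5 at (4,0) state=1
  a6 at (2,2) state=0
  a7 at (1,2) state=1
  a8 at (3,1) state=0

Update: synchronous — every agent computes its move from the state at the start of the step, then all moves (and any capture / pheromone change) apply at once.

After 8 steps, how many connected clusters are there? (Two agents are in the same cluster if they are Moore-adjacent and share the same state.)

t=1: a0@(5,0):0 a1@(5,1):0 a2@(0,0):0 a3@(5,2):0 a4@(0,1):0 a5@(4,0):0 a6@(2,2):0 a7@(1,2):0 a8@(3,1):0
t=2: (unchanged — steady state)

1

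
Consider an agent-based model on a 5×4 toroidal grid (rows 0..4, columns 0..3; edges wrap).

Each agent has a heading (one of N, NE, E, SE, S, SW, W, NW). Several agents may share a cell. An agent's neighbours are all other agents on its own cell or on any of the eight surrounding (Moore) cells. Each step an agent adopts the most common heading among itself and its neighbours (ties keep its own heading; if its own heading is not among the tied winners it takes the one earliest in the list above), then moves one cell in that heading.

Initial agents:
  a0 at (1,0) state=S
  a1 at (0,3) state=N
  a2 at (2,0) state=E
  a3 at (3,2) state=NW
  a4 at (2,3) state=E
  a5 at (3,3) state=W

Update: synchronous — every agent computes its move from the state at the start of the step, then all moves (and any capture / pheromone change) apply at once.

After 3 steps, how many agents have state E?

6

t=1: a0@(1,1):E a1@(4,3):N a2@(2,1):E a3@(2,1):NW a4@(2,0):E a5@(3,0):E
t=2: a0@(1,2):E a1@(3,3):N a2@(2,2):E a3@(2,2):E a4@(2,1):E a5@(3,1):E
t=3: a0@(1,3):E a1@(3,0):E a2@(2,3):E a3@(2,3):E a4@(2,2):E a5@(3,2):E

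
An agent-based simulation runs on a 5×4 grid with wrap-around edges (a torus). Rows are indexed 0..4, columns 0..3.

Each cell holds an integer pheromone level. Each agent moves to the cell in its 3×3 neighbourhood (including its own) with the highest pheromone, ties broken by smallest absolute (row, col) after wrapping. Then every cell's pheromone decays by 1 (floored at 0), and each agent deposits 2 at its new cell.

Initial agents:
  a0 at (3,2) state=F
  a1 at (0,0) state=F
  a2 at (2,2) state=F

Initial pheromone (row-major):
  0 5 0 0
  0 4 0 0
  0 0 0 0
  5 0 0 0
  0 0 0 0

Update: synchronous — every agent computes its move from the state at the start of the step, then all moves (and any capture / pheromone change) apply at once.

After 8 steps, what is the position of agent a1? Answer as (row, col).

t=1: a0@(2,1) a1@(0,1) a2@(1,1) | pheromone: 0 6 0 0 / 0 5 0 0 / 0 2 0 0 / 4 0 0 0 / 0 0 0 0
t=2: a0@(1,1) a1@(0,1) a2@(0,1) | pheromone: 0 9 0 0 / 0 6 0 0 / 0 1 0 0 / 3 0 0 0 / 0 0 0 0
t=3: a0@(0,1) a1@(0,1) a2@(0,1) | pheromone: 0 14 0 0 / 0 5 0 0 / 0 0 0 0 / 2 0 0 0 / 0 0 0 0
t=4: a0@(0,1) a1@(0,1) a2@(0,1) | pheromone: 0 19 0 0 / 0 4 0 0 / 0 0 0 0 / 1 0 0 0 / 0 0 0 0
t=5: a0@(0,1) a1@(0,1) a2@(0,1) | pheromone: 0 24 0 0 / 0 3 0 0 / 0 0 0 0 / 0 0 0 0 / 0 0 0 0
t=6: a0@(0,1) a1@(0,1) a2@(0,1) | pheromone: 0 29 0 0 / 0 2 0 0 / 0 0 0 0 / 0 0 0 0 / 0 0 0 0
t=7: a0@(0,1) a1@(0,1) a2@(0,1) | pheromone: 0 34 0 0 / 0 1 0 0 / 0 0 0 0 / 0 0 0 0 / 0 0 0 0
t=8: a0@(0,1) a1@(0,1) a2@(0,1) | pheromone: 0 39 0 0 / 0 0 0 0 / 0 0 0 0 / 0 0 0 0 / 0 0 0 0

(0, 1)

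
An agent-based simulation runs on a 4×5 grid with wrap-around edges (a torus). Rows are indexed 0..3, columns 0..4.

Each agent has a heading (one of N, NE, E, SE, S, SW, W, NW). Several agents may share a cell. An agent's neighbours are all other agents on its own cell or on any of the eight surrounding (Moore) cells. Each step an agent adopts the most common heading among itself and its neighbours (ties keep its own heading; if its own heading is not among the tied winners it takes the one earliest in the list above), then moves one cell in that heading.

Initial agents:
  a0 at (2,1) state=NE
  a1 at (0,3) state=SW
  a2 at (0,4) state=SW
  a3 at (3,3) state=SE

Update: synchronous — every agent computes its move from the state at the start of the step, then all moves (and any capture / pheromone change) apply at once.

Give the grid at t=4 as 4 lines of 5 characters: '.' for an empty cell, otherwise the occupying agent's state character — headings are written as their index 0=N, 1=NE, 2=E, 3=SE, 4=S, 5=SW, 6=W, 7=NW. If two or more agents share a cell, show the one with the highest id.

5...5
.....
.....
....5

t=1: a0@(1,2):NE a1@(1,2):SW a2@(1,3):SW a3@(0,2):SW
t=2: a0@(2,1):SW a1@(2,1):SW a2@(2,2):SW a3@(1,1):SW
t=3: a0@(3,0):SW a1@(3,0):SW a2@(3,1):SW a3@(2,0):SW
t=4: a0@(0,4):SW a1@(0,4):SW a2@(0,0):SW a3@(3,4):SW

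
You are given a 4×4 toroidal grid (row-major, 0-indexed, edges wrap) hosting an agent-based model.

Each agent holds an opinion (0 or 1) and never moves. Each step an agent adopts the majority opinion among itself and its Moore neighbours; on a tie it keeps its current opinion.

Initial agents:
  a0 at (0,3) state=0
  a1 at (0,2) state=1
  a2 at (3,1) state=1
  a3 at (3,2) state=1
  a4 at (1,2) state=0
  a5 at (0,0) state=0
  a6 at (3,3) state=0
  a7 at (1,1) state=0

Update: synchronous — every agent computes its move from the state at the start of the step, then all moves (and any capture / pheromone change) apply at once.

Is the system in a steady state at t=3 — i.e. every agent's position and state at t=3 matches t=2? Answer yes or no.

t=1: a0@(0,3):0 a1@(0,2):0 a2@(3,1):1 a3@(3,2):1 a4@(1,2):0 a5@(0,0):0 a6@(3,3):0 a7@(1,1):0
t=2: a0@(0,3):0 a1@(0,2):0 a2@(3,1):1 a3@(3,2):0 a4@(1,2):0 a5@(0,0):0 a6@(3,3):0 a7@(1,1):0
t=3: a0@(0,3):0 a1@(0,2):0 a2@(3,1):0 a3@(3,2):0 a4@(1,2):0 a5@(0,0):0 a6@(3,3):0 a7@(1,1):0

no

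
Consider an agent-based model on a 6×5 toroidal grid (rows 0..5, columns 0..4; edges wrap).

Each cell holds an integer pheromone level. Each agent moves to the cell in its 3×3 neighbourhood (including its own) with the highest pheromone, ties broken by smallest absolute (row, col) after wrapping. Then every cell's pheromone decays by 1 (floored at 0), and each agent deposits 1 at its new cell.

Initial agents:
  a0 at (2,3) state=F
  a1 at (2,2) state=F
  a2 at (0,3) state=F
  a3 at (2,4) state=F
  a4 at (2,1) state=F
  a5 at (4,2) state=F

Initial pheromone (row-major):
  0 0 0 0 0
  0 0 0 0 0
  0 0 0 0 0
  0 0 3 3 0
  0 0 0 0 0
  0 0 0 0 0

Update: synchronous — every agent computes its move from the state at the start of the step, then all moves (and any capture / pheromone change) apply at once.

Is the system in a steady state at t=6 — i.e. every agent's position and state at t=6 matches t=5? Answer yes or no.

yes

t=1: a0@(3,2) a1@(3,2) a2@(0,2) a3@(3,3) a4@(3,2) a5@(3,2) | pheromone: 0 0 1 0 0 / 0 0 0 0 0 / 0 0 0 0 0 / 0 0 6 3 0 / 0 0 0 0 0 / 0 0 0 0 0
t=2: a0@(3,2) a1@(3,2) a2@(0,2) a3@(3,2) a4@(3,2) a5@(3,2) | pheromone: 0 0 1 0 0 / 0 0 0 0 0 / 0 0 0 0 0 / 0 0 10 2 0 / 0 0 0 0 0 / 0 0 0 0 0
t=3: a0@(3,2) a1@(3,2) a2@(0,2) a3@(3,2) a4@(3,2) a5@(3,2) | pheromone: 0 0 1 0 0 / 0 0 0 0 0 / 0 0 0 0 0 / 0 0 14 1 0 / 0 0 0 0 0 / 0 0 0 0 0
t=4: a0@(3,2) a1@(3,2) a2@(0,2) a3@(3,2) a4@(3,2) a5@(3,2) | pheromone: 0 0 1 0 0 / 0 0 0 0 0 / 0 0 0 0 0 / 0 0 18 0 0 / 0 0 0 0 0 / 0 0 0 0 0
t=5: a0@(3,2) a1@(3,2) a2@(0,2) a3@(3,2) a4@(3,2) a5@(3,2) | pheromone: 0 0 1 0 0 / 0 0 0 0 0 / 0 0 0 0 0 / 0 0 22 0 0 / 0 0 0 0 0 / 0 0 0 0 0
t=6: a0@(3,2) a1@(3,2) a2@(0,2) a3@(3,2) a4@(3,2) a5@(3,2) | pheromone: 0 0 1 0 0 / 0 0 0 0 0 / 0 0 0 0 0 / 0 0 26 0 0 / 0 0 0 0 0 / 0 0 0 0 0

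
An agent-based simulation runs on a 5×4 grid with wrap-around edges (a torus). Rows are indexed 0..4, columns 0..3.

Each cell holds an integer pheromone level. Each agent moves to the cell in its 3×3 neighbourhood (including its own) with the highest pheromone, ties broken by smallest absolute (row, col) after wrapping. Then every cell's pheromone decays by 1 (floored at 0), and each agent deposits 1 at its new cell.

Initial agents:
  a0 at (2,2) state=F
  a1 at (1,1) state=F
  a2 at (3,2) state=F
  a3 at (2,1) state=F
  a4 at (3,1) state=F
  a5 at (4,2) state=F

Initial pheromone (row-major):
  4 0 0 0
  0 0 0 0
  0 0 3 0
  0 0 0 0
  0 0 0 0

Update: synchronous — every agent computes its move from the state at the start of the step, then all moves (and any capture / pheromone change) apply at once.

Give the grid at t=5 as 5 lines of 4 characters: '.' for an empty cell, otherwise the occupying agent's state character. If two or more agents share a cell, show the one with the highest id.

t=1: a0@(2,2) a1@(0,0) a2@(2,2) a3@(2,2) a4@(2,2) a5@(0,1) | pheromone: 4 1 0 0 / 0 0 0 0 / 0 0 6 0 / 0 0 0 0 / 0 0 0 0
t=2: a0@(2,2) a1@(0,0) a2@(2,2) a3@(2,2) a4@(2,2) a5@(0,0) | pheromone: 5 0 0 0 / 0 0 0 0 / 0 0 9 0 / 0 0 0 0 / 0 0 0 0
t=3: a0@(2,2) a1@(0,0) a2@(2,2) a3@(2,2) a4@(2,2) a5@(0,0) | pheromone: 6 0 0 0 / 0 0 0 0 / 0 0 12 0 / 0 0 0 0 / 0 0 0 0
t=4: a0@(2,2) a1@(0,0) a2@(2,2) a3@(2,2) a4@(2,2) a5@(0,0) | pheromone: 7 0 0 0 / 0 0 0 0 / 0 0 15 0 / 0 0 0 0 / 0 0 0 0
t=5: a0@(2,2) a1@(0,0) a2@(2,2) a3@(2,2) a4@(2,2) a5@(0,0) | pheromone: 8 0 0 0 / 0 0 0 0 / 0 0 18 0 / 0 0 0 0 / 0 0 0 0

F...
....
..F.
....
....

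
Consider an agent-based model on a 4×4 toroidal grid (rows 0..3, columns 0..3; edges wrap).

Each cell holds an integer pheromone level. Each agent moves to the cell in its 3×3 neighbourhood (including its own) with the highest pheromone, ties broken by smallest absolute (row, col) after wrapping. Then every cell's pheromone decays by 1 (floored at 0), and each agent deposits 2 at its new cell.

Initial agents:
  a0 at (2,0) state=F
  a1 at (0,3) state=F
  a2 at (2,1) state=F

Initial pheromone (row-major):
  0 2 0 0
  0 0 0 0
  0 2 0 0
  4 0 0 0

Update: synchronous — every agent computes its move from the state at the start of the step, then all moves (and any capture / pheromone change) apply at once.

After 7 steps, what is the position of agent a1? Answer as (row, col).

(3, 0)

t=1: a0@(3,0) a1@(3,0) a2@(3,0) | pheromone: 0 1 0 0 / 0 0 0 0 / 0 1 0 0 / 9 0 0 0
t=2: a0@(3,0) a1@(3,0) a2@(3,0) | pheromone: 0 0 0 0 / 0 0 0 0 / 0 0 0 0 / 14 0 0 0
t=3: a0@(3,0) a1@(3,0) a2@(3,0) | pheromone: 0 0 0 0 / 0 0 0 0 / 0 0 0 0 / 19 0 0 0
t=4: a0@(3,0) a1@(3,0) a2@(3,0) | pheromone: 0 0 0 0 / 0 0 0 0 / 0 0 0 0 / 24 0 0 0
t=5: a0@(3,0) a1@(3,0) a2@(3,0) | pheromone: 0 0 0 0 / 0 0 0 0 / 0 0 0 0 / 29 0 0 0
t=6: a0@(3,0) a1@(3,0) a2@(3,0) | pheromone: 0 0 0 0 / 0 0 0 0 / 0 0 0 0 / 34 0 0 0
t=7: a0@(3,0) a1@(3,0) a2@(3,0) | pheromone: 0 0 0 0 / 0 0 0 0 / 0 0 0 0 / 39 0 0 0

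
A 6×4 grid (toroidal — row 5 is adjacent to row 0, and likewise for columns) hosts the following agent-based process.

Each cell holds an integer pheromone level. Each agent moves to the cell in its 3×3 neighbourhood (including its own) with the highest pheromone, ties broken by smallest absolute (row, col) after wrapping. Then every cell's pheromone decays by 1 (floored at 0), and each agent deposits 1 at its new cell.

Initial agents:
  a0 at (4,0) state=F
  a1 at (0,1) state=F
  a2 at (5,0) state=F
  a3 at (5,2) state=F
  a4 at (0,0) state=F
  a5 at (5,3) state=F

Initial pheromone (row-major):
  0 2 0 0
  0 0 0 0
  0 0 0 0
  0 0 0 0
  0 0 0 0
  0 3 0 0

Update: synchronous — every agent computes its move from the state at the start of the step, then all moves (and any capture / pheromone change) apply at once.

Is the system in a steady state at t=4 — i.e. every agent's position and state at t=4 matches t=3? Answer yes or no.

t=1: a0@(5,1) a1@(5,1) a2@(5,1) a3@(5,1) a4@(5,1) a5@(0,0) | pheromone: 1 1 0 0 / 0 0 0 0 / 0 0 0 0 / 0 0 0 0 / 0 0 0 0 / 0 7 0 0
t=2: a0@(5,1) a1@(5,1) a2@(5,1) a3@(5,1) a4@(5,1) a5@(5,1) | pheromone: 0 0 0 0 / 0 0 0 0 / 0 0 0 0 / 0 0 0 0 / 0 0 0 0 / 0 12 0 0
t=3: a0@(5,1) a1@(5,1) a2@(5,1) a3@(5,1) a4@(5,1) a5@(5,1) | pheromone: 0 0 0 0 / 0 0 0 0 / 0 0 0 0 / 0 0 0 0 / 0 0 0 0 / 0 17 0 0
t=4: a0@(5,1) a1@(5,1) a2@(5,1) a3@(5,1) a4@(5,1) a5@(5,1) | pheromone: 0 0 0 0 / 0 0 0 0 / 0 0 0 0 / 0 0 0 0 / 0 0 0 0 / 0 22 0 0

yes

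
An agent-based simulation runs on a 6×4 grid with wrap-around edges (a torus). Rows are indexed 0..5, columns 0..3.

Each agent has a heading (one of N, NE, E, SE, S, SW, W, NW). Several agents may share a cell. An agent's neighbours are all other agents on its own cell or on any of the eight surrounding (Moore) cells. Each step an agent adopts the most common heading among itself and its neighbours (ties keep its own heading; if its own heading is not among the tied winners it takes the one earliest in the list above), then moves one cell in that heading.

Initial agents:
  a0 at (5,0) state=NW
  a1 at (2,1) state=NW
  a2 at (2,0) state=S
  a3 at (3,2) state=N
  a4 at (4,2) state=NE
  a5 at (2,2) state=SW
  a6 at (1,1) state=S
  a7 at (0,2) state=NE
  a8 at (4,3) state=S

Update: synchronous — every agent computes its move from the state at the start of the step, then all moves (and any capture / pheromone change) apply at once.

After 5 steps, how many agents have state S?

t=1: a0@(4,3):NW a1@(3,1):S a2@(3,0):S a3@(2,2):N a4@(3,3):NE a5@(3,1):SW a6@(2,1):S a7@(5,3):NE a8@(5,3):S
t=2: a0@(3,0):NE a1@(4,1):S a2@(4,0):S a3@(3,2):S a4@(2,0):NE a5@(4,1):S a6@(3,1):S a7@(4,0):NE a8@(0,3):S
t=3: a0@(4,0):S a1@(5,1):S a2@(5,0):S a3@(4,2):S a4@(1,1):NE a5@(5,1):S a6@(4,1):S a7@(5,0):S a8@(1,3):S
t=4: a0@(5,0):S a1@(0,1):S a2@(0,0):S a3@(5,2):S a4@(0,2):NE a5@(0,1):S a6@(5,1):S a7@(0,0):S a8@(2,3):S
t=5: a0@(0,0):S a1@(1,1):S a2@(1,0):S a3@(0,2):S a4@(1,2):S a5@(1,1):S a6@(0,1):S a7@(1,0):S a8@(3,3):S

9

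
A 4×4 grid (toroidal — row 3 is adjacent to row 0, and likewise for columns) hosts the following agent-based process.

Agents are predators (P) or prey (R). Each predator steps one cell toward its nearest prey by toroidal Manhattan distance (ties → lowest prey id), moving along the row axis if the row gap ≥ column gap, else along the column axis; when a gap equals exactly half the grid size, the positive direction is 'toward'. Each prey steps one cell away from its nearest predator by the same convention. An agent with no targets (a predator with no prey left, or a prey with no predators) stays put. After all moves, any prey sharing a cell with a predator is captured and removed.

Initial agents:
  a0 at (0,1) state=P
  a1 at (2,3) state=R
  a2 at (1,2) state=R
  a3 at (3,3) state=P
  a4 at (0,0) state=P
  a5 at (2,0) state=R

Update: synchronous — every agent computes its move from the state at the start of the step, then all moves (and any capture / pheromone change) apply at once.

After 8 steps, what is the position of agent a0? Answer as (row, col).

t=1: a0@(1,1):P a1@(1,3):R a2@(2,2):R a3@(2,3):P a4@(1,0):P
t=2: a0@(1,2):P a1@(0,3):R a2@(2,1):R a3@(1,3):P a4@(1,3):P
t=3: a0@(0,2):P a1@(3,3):R a2@(3,1):R a3@(0,3):P a4@(0,3):P
t=4: a0@(3,2):P a1@(2,3):R a2@(2,1):R a3@(3,3):P a4@(3,3):P
t=5: a0@(2,2):P a1@(1,3):R a2@(1,1):R a3@(2,3):P a4@(2,3):P
t=6: a0@(1,2):P a1@(0,3):R a2@(0,1):R a3@(1,3):P a4@(1,3):P
t=7: a0@(0,2):P a1@(3,3):R a2@(3,1):R a3@(0,3):P a4@(0,3):P
t=8: a0@(3,2):P a1@(2,3):R a2@(2,1):R a3@(3,3):P a4@(3,3):P

(3, 2)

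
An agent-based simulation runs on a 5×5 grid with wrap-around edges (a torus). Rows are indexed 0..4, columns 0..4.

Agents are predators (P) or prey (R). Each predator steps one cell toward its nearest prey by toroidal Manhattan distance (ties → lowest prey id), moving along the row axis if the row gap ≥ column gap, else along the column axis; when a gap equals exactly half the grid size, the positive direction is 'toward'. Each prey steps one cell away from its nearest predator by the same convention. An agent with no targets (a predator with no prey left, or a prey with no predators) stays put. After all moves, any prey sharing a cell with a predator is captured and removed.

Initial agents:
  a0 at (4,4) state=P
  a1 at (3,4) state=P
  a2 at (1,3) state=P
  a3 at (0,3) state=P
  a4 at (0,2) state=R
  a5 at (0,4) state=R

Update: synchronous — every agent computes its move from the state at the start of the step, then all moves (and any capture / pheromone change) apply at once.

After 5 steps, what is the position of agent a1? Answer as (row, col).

t=1: a0@(0,4):P a1@(4,4):P a2@(0,3):P a3@(0,2):P a4@(0,1):R a5@(1,4):R
t=2: a0@(1,4):P a1@(0,4):P a2@(0,2):P a3@(0,1):P a4@(0,0):R a5@(2,4):R
t=3: a0@(2,4):P a1@(0,0):P a2@(0,1):P a3@(0,0):P a5@(3,4):R
t=4: a0@(3,4):P a1@(4,0):P a2@(4,1):P a3@(4,0):P a5@(4,4):R
t=5: a0@(4,4):P a1@(4,4):P a2@(4,0):P a3@(4,4):P a5@(0,4):R

(4, 4)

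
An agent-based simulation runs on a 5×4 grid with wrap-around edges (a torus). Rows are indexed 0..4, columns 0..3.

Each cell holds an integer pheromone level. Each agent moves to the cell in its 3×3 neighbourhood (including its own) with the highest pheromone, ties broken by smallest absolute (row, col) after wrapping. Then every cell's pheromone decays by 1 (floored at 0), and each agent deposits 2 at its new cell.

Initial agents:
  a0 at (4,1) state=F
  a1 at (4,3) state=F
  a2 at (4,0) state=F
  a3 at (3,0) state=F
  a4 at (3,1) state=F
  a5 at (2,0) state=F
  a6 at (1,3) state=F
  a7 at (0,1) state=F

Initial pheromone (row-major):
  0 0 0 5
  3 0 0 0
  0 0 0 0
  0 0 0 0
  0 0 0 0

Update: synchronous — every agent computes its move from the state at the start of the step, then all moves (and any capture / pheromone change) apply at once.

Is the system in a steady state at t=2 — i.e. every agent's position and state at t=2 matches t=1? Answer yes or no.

no

t=1: a0@(0,0) a1@(0,3) a2@(0,3) a3@(2,0) a4@(2,0) a5@(1,0) a6@(0,3) a7@(1,0) | pheromone: 2 0 0 10 / 6 0 0 0 / 4 0 0 0 / 0 0 0 0 / 0 0 0 0
t=2: a0@(0,3) a1@(0,3) a2@(0,3) a3@(1,0) a4@(1,0) a5@(0,3) a6@(0,3) a7@(0,3) | pheromone: 1 0 0 21 / 9 0 0 0 / 3 0 0 0 / 0 0 0 0 / 0 0 0 0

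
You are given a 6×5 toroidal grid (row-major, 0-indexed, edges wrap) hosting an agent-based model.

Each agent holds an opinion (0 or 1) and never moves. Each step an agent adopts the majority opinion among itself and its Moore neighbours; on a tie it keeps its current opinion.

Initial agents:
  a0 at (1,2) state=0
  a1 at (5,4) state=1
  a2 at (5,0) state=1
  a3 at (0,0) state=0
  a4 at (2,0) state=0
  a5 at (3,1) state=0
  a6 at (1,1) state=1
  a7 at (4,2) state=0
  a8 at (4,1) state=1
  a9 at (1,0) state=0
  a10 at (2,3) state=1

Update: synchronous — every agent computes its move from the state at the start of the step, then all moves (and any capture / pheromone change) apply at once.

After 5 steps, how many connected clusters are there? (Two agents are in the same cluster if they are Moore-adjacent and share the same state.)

3

t=1: a0@(1,2):1 a1@(5,4):1 a2@(5,0):1 a3@(0,0):1 a4@(2,0):0 a5@(3,1):0 a6@(1,1):0 a7@(4,2):0 a8@(4,1):1 a9@(1,0):0 a10@(2,3):1
t=2: (unchanged — steady state)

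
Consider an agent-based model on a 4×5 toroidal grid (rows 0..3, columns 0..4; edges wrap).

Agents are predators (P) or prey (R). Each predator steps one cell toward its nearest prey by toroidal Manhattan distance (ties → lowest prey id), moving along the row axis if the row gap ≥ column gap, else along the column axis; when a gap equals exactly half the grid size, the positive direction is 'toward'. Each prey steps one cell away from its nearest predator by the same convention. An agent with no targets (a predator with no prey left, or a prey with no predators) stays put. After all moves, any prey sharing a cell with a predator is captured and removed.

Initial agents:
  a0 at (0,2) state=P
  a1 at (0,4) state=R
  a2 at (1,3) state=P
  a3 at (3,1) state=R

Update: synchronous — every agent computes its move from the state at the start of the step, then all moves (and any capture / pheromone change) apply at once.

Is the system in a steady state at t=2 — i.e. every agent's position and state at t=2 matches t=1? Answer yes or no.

no

t=1: a0@(0,3):P a1@(0,0):R a2@(0,3):P a3@(2,1):R
t=2: a0@(0,4):P a1@(0,1):R a2@(0,4):P a3@(1,1):R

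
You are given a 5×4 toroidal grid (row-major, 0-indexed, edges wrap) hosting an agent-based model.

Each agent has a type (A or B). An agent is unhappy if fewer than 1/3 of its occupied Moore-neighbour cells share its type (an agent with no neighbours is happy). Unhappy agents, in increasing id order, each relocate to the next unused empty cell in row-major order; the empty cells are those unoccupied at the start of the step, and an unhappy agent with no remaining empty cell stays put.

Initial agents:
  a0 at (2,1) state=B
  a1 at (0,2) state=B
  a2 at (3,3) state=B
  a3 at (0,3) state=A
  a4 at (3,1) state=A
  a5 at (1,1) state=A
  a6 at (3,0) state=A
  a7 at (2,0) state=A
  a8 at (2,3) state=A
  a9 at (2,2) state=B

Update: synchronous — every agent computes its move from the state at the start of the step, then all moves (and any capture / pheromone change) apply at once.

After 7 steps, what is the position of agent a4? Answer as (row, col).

(3, 1)

t=1: a0@(0,0):B a1@(0,1):B a2@(1,0):B a3@(1,2):A a4@(3,1):A a5@(1,3):A a6@(3,0):A a7@(2,0):A a8@(2,3):A a9@(2,2):B
t=2: a0@(0,0):B a1@(0,1):B a2@(1,0):B a3@(1,2):A a4@(3,1):A a5@(1,3):A a6@(3,0):A a7@(2,0):A a8@(2,3):A a9@(0,2):B
t=3: (unchanged — steady state)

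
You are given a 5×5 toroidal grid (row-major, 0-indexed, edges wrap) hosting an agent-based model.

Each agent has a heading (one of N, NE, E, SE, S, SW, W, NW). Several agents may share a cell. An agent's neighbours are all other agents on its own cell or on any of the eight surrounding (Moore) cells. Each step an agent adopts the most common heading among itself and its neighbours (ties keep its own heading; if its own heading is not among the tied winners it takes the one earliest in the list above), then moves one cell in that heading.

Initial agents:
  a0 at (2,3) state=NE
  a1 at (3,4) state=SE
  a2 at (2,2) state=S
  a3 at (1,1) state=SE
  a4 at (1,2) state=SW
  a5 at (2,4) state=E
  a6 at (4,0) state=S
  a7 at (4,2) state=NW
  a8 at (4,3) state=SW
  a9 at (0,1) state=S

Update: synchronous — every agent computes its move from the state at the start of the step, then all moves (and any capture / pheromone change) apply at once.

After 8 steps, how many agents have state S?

10

t=1: a0@(1,4):NE a1@(4,0):SE a2@(3,2):S a3@(2,1):S a4@(2,2):S a5@(2,0):E a6@(0,0):S a7@(3,1):NW a8@(0,2):SW a9@(1,1):S
t=2: a0@(0,0):NE a1@(0,1):SE a2@(4,2):S a3@(3,1):S a4@(3,2):S a5@(3,0):S a6@(1,0):S a7@(4,1):S a8@(1,1):SW a9@(2,1):S
t=3: a0@(1,0):S a1@(1,1):S a2@(0,2):S a3@(4,1):S a4@(4,2):S a5@(4,0):S a6@(2,0):S a7@(0,1):S a8@(2,1):S a9@(3,1):S
t=4: a0@(2,0):S a1@(2,1):S a2@(1,2):S a3@(0,1):S a4@(0,2):S a5@(0,0):S a6@(3,0):S a7@(1,1):S a8@(3,1):S a9@(4,1):S
t=5: a0@(3,0):S a1@(3,1):S a2@(2,2):S a3@(1,1):S a4@(1,2):S a5@(1,0):S a6@(4,0):S a7@(2,1):S a8@(4,1):S a9@(0,1):S
t=6: a0@(4,0):S a1@(4,1):S a2@(3,2):S a3@(2,1):S a4@(2,2):S a5@(2,0):S a6@(0,0):S a7@(3,1):S a8@(0,1):S a9@(1,1):S
t=7: a0@(0,0):S a1@(0,1):S a2@(4,2):S a3@(3,1):S a4@(3,2):S a5@(3,0):S a6@(1,0):S a7@(4,1):S a8@(1,1):S a9@(2,1):S
t=8: a0@(1,0):S a1@(1,1):S a2@(0,2):S a3@(4,1):S a4@(4,2):S a5@(4,0):S a6@(2,0):S a7@(0,1):S a8@(2,1):S a9@(3,1):S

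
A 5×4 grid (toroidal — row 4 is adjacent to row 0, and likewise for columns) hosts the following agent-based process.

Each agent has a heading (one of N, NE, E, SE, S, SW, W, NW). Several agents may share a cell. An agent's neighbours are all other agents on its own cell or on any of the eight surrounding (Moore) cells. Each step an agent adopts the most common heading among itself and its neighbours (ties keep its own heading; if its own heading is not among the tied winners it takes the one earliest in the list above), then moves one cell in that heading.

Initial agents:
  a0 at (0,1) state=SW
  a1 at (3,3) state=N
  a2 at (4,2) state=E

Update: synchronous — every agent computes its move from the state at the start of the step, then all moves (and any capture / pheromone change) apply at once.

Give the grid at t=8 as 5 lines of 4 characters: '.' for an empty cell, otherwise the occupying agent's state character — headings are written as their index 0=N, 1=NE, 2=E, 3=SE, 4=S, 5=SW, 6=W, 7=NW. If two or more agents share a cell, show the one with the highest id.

...0
....
....
.5..
..2.

t=1: a0@(1,0):SW a1@(2,3):N a2@(4,3):E
t=2: a0@(2,3):SW a1@(1,3):N a2@(4,0):E
t=3: a0@(3,2):SW a1@(0,3):N a2@(4,1):E
t=4: a0@(4,1):SW a1@(4,3):N a2@(4,2):E
t=5: a0@(0,0):SW a1@(3,3):N a2@(4,3):E
t=6: a0@(1,3):SW a1@(2,3):N a2@(4,0):E
t=7: a0@(2,2):SW a1@(1,3):N a2@(4,1):E
t=8: a0@(3,1):SW a1@(0,3):N a2@(4,2):E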